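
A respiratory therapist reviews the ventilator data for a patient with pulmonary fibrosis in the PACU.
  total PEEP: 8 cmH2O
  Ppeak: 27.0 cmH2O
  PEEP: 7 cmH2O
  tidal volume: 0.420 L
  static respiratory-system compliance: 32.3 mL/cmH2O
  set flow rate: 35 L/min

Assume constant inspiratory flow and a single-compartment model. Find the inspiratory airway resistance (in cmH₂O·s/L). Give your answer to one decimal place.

10.3

Flow: 35 L/min ÷ 60 = 0.5833 L/s.
Total PEEP = 8 cmH2O (set 7 + intrinsic 1); this is the baseline alveolar pressure.
Equation of motion (constant flow): PIP = Vt/C + R·V̇ + PEEP.
R·V̇ = PIP − Vt/C − PEEP = 27.0 − 420/32.3 − 8 = 27.0 − 13.003 − 8 = 5.997 cmH2O.
R = 5.997 / 0.5833 = 10.281 cmH2O·s/L.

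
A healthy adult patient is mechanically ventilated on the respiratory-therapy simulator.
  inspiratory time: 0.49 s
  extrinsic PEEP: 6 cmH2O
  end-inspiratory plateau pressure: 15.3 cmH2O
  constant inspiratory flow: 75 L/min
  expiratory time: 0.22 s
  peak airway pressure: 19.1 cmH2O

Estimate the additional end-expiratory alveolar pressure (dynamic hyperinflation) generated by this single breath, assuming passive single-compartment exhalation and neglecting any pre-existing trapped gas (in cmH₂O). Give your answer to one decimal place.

Flow: 75 L/min ÷ 60 = 1.25 L/s.
Vt = flow × Ti = 1.25 L/s × 0.49 s × 1000 mL/L = 612.5 mL.
R = (PIP − Pplat)/V̇ = (19.1 − 15.3) / 1.25 = 3.8/1.25 = 3.04 cmH2O·s/L.
C = Vt/(Pplat − PEEP) = 612.5 / (15.3 − 6) = 612.5/9.3 = 65.86 mL/cmH2O.
τ = R × C = 3.04 × 0.06586 L/cmH2O = 0.2002 s.
Fraction remaining = e^(−Te/τ) = e^(−0.22/0.2002) = 0.3332; trapped volume = 612.5 × 0.3332 = 204.09 mL.
Additional alveolar pressure from trapping ≈ V_trapped / C = 204.09 / 65.86 = 3.099 cmH2O.

3.1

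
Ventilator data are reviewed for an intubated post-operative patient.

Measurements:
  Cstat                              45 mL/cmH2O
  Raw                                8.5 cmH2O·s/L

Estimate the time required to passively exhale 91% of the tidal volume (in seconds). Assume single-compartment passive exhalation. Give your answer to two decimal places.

τ = R × C = 8.5 × 45 mL/cmH2O = 8.5 × 0.045 L/cmH2O = 0.3825 s.
Exhaled fraction f = 1 − e^(−t/τ) → t = −τ·ln(1 − f) = −0.3825·ln(0.09) = 0.921 s.

0.92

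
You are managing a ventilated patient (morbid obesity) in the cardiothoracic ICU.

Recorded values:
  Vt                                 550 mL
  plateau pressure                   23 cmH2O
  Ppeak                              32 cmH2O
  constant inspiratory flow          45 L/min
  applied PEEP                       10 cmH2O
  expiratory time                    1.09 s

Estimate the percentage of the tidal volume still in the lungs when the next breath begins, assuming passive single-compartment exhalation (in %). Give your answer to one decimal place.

11.7

Flow: 45 L/min ÷ 60 = 0.75 L/s.
R = (PIP − Pplat)/V̇ = (32 − 23) / 0.75 = 9.0/0.75 = 12.0 cmH2O·s/L.
C = Vt/(Pplat − PEEP) = 550.0 / (23 − 10) = 550.0/13.0 = 42.308 mL/cmH2O.
τ = R × C = 12.0 × 0.04231 L/cmH2O = 0.5077 s.
Fraction remaining at end-expiration = e^(−Te/τ) = e^(−1.09/0.5077) = 0.1168 → 11.68%.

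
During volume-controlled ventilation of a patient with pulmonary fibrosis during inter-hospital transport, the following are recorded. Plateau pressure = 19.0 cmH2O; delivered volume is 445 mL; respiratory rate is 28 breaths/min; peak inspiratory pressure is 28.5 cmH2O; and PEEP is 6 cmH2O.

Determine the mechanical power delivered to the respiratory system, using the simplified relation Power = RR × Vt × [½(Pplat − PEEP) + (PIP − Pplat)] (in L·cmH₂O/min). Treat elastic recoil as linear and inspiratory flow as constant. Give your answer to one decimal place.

Per-breath work = Vt × [½(Pplat−PEEP) + (PIP−Pplat)] = 0.445 × [0.5×13.0 + 9.5] = 0.445 × 16.0 = 7.12 L·cmH2O.
Power = 28 × 7.12 = 199.36 L·cmH2O/min.

199.4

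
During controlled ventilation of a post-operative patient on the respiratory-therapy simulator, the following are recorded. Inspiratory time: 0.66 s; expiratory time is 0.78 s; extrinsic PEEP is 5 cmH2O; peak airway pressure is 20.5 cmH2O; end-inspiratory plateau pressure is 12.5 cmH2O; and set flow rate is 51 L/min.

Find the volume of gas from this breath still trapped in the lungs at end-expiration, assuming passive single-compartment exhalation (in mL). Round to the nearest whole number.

Flow: 51 L/min ÷ 60 = 0.85 L/s.
Vt = flow × Ti = 0.85 L/s × 0.66 s × 1000 mL/L = 561.0 mL.
R = (PIP − Pplat)/V̇ = (20.5 − 12.5) / 0.85 = 8.0/0.85 = 9.412 cmH2O·s/L.
C = Vt/(Pplat − PEEP) = 561.0 / (12.5 − 5) = 561.0/7.5 = 74.8 mL/cmH2O.
τ = R × C = 9.412 × 0.0748 L/cmH2O = 0.704 s.
Fraction remaining = e^(−Te/τ) = e^(−0.78/0.704) = 0.3302.
Trapped volume = 561.0 × 0.3302 = 185.24 mL.

185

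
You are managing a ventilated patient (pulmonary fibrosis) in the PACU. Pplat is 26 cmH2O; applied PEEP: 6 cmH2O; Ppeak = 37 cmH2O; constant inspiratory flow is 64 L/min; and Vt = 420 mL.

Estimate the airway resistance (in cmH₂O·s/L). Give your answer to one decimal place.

10.3

Flow: 64 L/min ÷ 60 = 1.0667 L/s.
Raw = (PIP − Pplat) / flow = (37 − 26) / 1.0667 = 11.0 / 1.0667 = 10.312 cmH2O·s/L.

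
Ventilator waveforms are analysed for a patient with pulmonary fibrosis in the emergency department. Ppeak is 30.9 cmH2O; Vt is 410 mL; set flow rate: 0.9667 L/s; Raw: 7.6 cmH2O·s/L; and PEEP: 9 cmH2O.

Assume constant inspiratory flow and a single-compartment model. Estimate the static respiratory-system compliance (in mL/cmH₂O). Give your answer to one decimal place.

Equation of motion (constant flow): PIP = Vt/C + R·V̇ + PEEP.
Vt/C = PIP − R·V̇ − PEEP = 30.9 − 7.6×0.9667 − 9 = 30.9 − 7.347 − 9 = 14.553 cmH2O.
C = Vt / 14.553 = 410 / 14.553 = 28.173 mL/cmH2O.

28.2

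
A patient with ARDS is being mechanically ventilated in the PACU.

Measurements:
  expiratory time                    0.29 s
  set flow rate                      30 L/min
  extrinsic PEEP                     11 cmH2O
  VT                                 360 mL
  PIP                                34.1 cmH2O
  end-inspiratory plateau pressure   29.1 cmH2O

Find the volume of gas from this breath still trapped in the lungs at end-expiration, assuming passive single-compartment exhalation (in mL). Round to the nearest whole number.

Flow: 30 L/min ÷ 60 = 0.5 L/s.
R = (PIP − Pplat)/V̇ = (34.1 − 29.1) / 0.5 = 5.0/0.5 = 10.0 cmH2O·s/L.
C = Vt/(Pplat − PEEP) = 360.0 / (29.1 − 11) = 360.0/18.1 = 19.89 mL/cmH2O.
τ = R × C = 10.0 × 0.01989 L/cmH2O = 0.1989 s.
Fraction remaining = e^(−Te/τ) = e^(−0.29/0.1989) = 0.2327.
Trapped volume = 360.0 × 0.2327 = 83.772 mL.

84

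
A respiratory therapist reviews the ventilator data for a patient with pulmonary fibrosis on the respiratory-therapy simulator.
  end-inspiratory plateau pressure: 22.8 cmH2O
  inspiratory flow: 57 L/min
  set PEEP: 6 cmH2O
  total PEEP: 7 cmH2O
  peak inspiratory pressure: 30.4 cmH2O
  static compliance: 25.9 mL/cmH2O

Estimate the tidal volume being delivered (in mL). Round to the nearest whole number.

End-expiratory occlusion gives total PEEP = 7 cmH2O (intrinsic PEEP = 7 − 6 = 1). Use total PEEP for the elastic gradient.
Vt = Cstat × (Pplat − PEEPtotal) = 25.9 × (22.8 − 7) = 25.9 × 15.8 = 409.22 mL.

409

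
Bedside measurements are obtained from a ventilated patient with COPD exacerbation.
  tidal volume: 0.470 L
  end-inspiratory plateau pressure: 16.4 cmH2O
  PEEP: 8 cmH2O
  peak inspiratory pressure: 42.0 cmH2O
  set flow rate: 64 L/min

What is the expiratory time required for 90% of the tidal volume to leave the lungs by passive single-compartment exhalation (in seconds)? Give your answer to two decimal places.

3.09

Flow: 64 L/min ÷ 60 = 1.0667 L/s.
R = (PIP − Pplat)/V̇ = (42.0 − 16.4) / 1.0667 = 25.6/1.0667 = 23.999 cmH2O·s/L.
C = Vt/(Pplat − PEEP) = 470.0 / (16.4 − 8) = 470.0/8.4 = 55.952 mL/cmH2O.
τ = R × C = 23.999 × 0.05595 L/cmH2O = 1.343 s.
t = −τ·ln(1 − 0.90) = −1.343·ln(0.1) = 3.092 s.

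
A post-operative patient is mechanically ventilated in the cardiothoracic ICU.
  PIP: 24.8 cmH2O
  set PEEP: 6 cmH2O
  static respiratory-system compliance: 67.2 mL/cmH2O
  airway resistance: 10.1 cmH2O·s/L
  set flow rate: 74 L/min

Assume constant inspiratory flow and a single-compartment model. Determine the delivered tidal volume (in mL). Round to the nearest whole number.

Flow: 74 L/min ÷ 60 = 1.2333 L/s.
Equation of motion (constant flow): PIP = Vt/C + R·V̇ + PEEP.
Vt/C = PIP − R·V̇ − PEEP = 24.8 − 12.456 − 6 = 6.344 cmH2O.
Vt = C × 6.344 = 67.2 × 6.344 = 426.32 mL.

426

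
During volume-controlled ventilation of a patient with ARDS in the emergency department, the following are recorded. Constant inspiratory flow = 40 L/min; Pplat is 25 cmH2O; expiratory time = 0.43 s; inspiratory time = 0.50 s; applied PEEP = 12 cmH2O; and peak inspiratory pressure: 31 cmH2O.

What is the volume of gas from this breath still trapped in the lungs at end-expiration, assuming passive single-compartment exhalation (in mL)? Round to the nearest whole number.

Flow: 40 L/min ÷ 60 = 0.6667 L/s.
Vt = flow × Ti = 0.6667 L/s × 0.50 s × 1000 mL/L = 333.35 mL.
R = (PIP − Pplat)/V̇ = (31 − 25) / 0.6667 = 6.0/0.6667 = 9.0 cmH2O·s/L.
C = Vt/(Pplat − PEEP) = 333.35 / (25 − 12) = 333.35/13.0 = 25.642 mL/cmH2O.
τ = R × C = 9.0 × 0.02564 L/cmH2O = 0.2308 s.
Fraction remaining = e^(−Te/τ) = e^(−0.43/0.2308) = 0.1552.
Trapped volume = 333.35 × 0.1552 = 51.736 mL.

52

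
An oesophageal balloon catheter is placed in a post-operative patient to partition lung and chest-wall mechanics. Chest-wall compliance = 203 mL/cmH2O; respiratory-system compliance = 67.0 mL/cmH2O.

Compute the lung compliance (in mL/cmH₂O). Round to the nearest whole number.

100

1/CL = 1/Crs − 1/Ccw.
1/CL = 1/67.0 − 1/203 = 0.009999.
CL = 100.01 mL/cmH2O.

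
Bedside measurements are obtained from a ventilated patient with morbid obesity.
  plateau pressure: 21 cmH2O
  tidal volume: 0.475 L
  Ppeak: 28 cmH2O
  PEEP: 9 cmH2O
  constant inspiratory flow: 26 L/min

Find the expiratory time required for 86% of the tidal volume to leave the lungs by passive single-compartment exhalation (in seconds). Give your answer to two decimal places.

Flow: 26 L/min ÷ 60 = 0.4333 L/s.
R = (PIP − Pplat)/V̇ = (28 − 21) / 0.4333 = 7.0/0.4333 = 16.155 cmH2O·s/L.
C = Vt/(Pplat − PEEP) = 475.0 / (21 − 9) = 475.0/12.0 = 39.583 mL/cmH2O.
τ = R × C = 16.155 × 0.03958 L/cmH2O = 0.6394 s.
t = −τ·ln(1 − 0.86) = −0.6394·ln(0.14) = 1.257 s.

1.26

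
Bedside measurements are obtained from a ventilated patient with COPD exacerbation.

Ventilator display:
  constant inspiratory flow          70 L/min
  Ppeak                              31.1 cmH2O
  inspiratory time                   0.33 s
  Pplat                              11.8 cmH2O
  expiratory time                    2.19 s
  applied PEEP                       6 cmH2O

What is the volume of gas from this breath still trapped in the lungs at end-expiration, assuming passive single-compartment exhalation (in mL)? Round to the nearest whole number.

Flow: 70 L/min ÷ 60 = 1.1667 L/s.
Vt = flow × Ti = 1.1667 L/s × 0.33 s × 1000 mL/L = 385.01 mL.
R = (PIP − Pplat)/V̇ = (31.1 − 11.8) / 1.1667 = 19.3/1.1667 = 16.542 cmH2O·s/L.
C = Vt/(Pplat − PEEP) = 385.01 / (11.8 − 6) = 385.01/5.8 = 66.381 mL/cmH2O.
τ = R × C = 16.542 × 0.06638 L/cmH2O = 1.098 s.
Fraction remaining = e^(−Te/τ) = e^(−2.19/1.098) = 0.1361.
Trapped volume = 385.01 × 0.1361 = 52.4 mL.

52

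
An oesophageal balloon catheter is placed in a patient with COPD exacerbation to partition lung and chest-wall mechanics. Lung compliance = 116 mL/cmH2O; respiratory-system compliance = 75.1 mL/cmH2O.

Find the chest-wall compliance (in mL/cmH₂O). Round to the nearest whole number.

1/Ccw = 1/Crs − 1/CL.
1/Ccw = 1/75.1 − 1/116 = 0.004695.
Ccw = 212.99 mL/cmH2O.

213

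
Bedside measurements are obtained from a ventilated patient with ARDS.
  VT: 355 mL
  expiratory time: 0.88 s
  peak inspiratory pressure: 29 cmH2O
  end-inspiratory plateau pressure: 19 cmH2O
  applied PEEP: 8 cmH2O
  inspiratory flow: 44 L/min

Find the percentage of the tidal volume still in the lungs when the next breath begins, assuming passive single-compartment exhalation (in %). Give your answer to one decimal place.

13.5

Flow: 44 L/min ÷ 60 = 0.7333 L/s.
R = (PIP − Pplat)/V̇ = (29 − 19) / 0.7333 = 10.0/0.7333 = 13.637 cmH2O·s/L.
C = Vt/(Pplat − PEEP) = 355.0 / (19 − 8) = 355.0/11.0 = 32.273 mL/cmH2O.
τ = R × C = 13.637 × 0.03227 L/cmH2O = 0.4401 s.
Fraction remaining at end-expiration = e^(−Te/τ) = e^(−0.88/0.4401) = 0.1354 → 13.54%.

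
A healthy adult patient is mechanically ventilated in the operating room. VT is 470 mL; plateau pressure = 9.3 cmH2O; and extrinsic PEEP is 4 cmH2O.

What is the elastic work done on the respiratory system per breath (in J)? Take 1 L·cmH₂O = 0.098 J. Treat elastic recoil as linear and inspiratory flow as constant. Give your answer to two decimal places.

Elastic work ≈ ½ × (Pplat − PEEP) × Vt = 0.5 × (9.3 − 4) × 0.470 L = 0.5 × 5.3 × 0.470 = 1.246 L·cmH2O.
× 0.098 J/(L·cmH2O) → 0.1221 J.

0.12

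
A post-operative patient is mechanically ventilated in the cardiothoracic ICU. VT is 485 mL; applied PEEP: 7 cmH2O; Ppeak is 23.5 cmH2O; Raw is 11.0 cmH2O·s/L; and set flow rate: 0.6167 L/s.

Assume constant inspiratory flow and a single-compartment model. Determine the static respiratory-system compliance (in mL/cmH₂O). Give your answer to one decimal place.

49.9

Equation of motion (constant flow): PIP = Vt/C + R·V̇ + PEEP.
Vt/C = PIP − R·V̇ − PEEP = 23.5 − 11.0×0.6167 − 7 = 23.5 − 6.784 − 7 = 9.716 cmH2O.
C = Vt / 9.716 = 485 / 9.716 = 49.918 mL/cmH2O.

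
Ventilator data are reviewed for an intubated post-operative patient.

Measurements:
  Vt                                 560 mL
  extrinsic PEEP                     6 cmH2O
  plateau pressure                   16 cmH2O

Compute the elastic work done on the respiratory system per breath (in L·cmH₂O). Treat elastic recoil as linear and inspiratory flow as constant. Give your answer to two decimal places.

Elastic work ≈ ½ × (Pplat − PEEP) × Vt = 0.5 × (16 − 6) × 0.560 L = 0.5 × 10.0 × 0.560 = 2.8 L·cmH2O.

2.80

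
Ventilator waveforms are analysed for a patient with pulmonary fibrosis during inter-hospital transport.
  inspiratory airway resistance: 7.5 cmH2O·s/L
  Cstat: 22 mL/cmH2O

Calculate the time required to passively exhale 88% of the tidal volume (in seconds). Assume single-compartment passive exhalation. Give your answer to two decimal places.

τ = R × C = 7.5 × 22 mL/cmH2O = 7.5 × 0.022 L/cmH2O = 0.165 s.
Exhaled fraction f = 1 − e^(−t/τ) → t = −τ·ln(1 − f) = −0.165·ln(0.12) = 0.3498 s.

0.35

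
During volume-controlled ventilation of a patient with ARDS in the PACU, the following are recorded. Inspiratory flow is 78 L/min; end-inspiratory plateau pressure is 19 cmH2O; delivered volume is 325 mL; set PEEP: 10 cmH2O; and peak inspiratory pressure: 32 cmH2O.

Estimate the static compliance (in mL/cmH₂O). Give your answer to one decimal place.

36.1

Cstat = Vt / (Pplat − PEEP) = 325 / (19 − 10) = 325 / 9.0 = 36.111 mL/cmH2O.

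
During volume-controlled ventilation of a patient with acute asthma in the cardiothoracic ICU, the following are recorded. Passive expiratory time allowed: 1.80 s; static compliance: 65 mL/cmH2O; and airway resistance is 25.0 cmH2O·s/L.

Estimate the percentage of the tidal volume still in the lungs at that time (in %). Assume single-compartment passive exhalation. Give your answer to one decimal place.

33.0

τ = R × C = 25.0 × 65 mL/cmH2O = 25.0 × 0.065 L/cmH2O = 1.625 s.
Passive exhalation: V(t)/V₀ = e^(−t/τ) = e^(−1.80/1.625) = 0.3303.
Fraction remaining = 0.3303 → 33.03%.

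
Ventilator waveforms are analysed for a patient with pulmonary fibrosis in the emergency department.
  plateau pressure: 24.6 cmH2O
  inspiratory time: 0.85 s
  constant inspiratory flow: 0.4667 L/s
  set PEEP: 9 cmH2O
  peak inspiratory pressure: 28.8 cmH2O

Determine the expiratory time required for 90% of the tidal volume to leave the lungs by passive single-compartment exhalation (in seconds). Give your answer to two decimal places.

Vt = flow × Ti = 0.4667 L/s × 0.85 s × 1000 mL/L = 396.7 mL.
R = (PIP − Pplat)/V̇ = (28.8 − 24.6) / 0.4667 = 4.2/0.4667 = 8.999 cmH2O·s/L.
C = Vt/(Pplat − PEEP) = 396.7 / (24.6 − 9) = 396.7/15.6 = 25.429 mL/cmH2O.
τ = R × C = 8.999 × 0.02543 L/cmH2O = 0.2288 s.
t = −τ·ln(1 − 0.90) = −0.2288·ln(0.1) = 0.5268 s.

0.53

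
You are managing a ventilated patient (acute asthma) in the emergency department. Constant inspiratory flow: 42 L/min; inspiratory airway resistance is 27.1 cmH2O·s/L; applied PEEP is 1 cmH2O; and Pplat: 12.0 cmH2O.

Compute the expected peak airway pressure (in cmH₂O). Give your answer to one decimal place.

31.0

Flow: 42 L/min ÷ 60 = 0.7 L/s.
PIP = Pplat + Raw × flow = 12.0 + 27.1 × 0.7 = 12.0 + 18.97 = 30.97 cmH2O.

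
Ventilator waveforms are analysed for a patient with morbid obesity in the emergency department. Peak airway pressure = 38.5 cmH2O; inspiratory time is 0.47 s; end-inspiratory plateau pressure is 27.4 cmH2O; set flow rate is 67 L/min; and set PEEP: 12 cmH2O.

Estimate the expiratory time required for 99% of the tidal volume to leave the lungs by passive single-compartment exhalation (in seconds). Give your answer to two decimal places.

Flow: 67 L/min ÷ 60 = 1.1167 L/s.
Vt = flow × Ti = 1.1167 L/s × 0.47 s × 1000 mL/L = 524.85 mL.
R = (PIP − Pplat)/V̇ = (38.5 − 27.4) / 1.1167 = 11.1/1.1167 = 9.94 cmH2O·s/L.
C = Vt/(Pplat − PEEP) = 524.85 / (27.4 − 12) = 524.85/15.4 = 34.081 mL/cmH2O.
τ = R × C = 9.94 × 0.03408 L/cmH2O = 0.3388 s.
t = −τ·ln(1 − 0.99) = −0.3388·ln(0.01) = 1.56 s.

1.56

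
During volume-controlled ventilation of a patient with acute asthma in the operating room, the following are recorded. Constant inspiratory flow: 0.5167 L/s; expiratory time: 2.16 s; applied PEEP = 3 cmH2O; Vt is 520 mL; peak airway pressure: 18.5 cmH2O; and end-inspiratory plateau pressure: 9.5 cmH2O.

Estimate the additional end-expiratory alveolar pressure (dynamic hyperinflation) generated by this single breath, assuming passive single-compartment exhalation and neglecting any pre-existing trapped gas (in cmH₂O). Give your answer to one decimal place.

R = (PIP − Pplat)/V̇ = (18.5 − 9.5) / 0.5167 = 9.0/0.5167 = 17.418 cmH2O·s/L.
C = Vt/(Pplat − PEEP) = 520.0 / (9.5 − 3) = 520.0/6.5 = 80.0 mL/cmH2O.
τ = R × C = 17.418 × 0.08 L/cmH2O = 1.393 s.
Fraction remaining = e^(−Te/τ) = e^(−2.16/1.393) = 0.2121; trapped volume = 520.0 × 0.2121 = 110.29 mL.
Additional alveolar pressure from trapping ≈ V_trapped / C = 110.29 / 80.0 = 1.379 cmH2O.

1.4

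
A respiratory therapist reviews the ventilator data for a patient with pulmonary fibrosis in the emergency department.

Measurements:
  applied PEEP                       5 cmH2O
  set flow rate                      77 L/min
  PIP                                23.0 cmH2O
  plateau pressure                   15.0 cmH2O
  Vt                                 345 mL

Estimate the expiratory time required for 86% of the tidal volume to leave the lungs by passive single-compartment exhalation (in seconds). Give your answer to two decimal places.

0.42

Flow: 77 L/min ÷ 60 = 1.2833 L/s.
R = (PIP − Pplat)/V̇ = (23.0 − 15.0) / 1.2833 = 8.0/1.2833 = 6.234 cmH2O·s/L.
C = Vt/(Pplat − PEEP) = 345.0 / (15.0 − 5) = 345.0/10.0 = 34.5 mL/cmH2O.
τ = R × C = 6.234 × 0.0345 L/cmH2O = 0.2151 s.
t = −τ·ln(1 − 0.86) = −0.2151·ln(0.14) = 0.4229 s.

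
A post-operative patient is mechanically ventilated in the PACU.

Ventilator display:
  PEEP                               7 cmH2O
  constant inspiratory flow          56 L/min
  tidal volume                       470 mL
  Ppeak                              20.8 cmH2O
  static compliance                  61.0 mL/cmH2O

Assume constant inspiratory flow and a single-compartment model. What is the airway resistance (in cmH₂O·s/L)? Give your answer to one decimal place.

6.5

Flow: 56 L/min ÷ 60 = 0.9333 L/s.
Equation of motion (constant flow): PIP = Vt/C + R·V̇ + PEEP.
R·V̇ = PIP − Vt/C − PEEP = 20.8 − 470/61.0 − 7 = 20.8 − 7.705 − 7 = 6.095 cmH2O.
R = 6.095 / 0.9333 = 6.531 cmH2O·s/L.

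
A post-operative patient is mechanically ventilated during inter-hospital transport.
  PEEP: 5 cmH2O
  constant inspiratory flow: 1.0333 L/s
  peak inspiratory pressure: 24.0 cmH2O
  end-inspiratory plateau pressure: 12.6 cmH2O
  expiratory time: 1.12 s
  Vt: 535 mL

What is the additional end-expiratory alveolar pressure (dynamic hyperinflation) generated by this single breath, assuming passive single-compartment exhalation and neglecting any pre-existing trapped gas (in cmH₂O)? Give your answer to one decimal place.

1.8

R = (PIP − Pplat)/V̇ = (24.0 − 12.6) / 1.0333 = 11.4/1.0333 = 11.033 cmH2O·s/L.
C = Vt/(Pplat − PEEP) = 535.0 / (12.6 − 5) = 535.0/7.6 = 70.395 mL/cmH2O.
τ = R × C = 11.033 × 0.0704 L/cmH2O = 0.7767 s.
Fraction remaining = e^(−Te/τ) = e^(−1.12/0.7767) = 0.2365; trapped volume = 535.0 × 0.2365 = 126.53 mL.
Additional alveolar pressure from trapping ≈ V_trapped / C = 126.53 / 70.395 = 1.797 cmH2O.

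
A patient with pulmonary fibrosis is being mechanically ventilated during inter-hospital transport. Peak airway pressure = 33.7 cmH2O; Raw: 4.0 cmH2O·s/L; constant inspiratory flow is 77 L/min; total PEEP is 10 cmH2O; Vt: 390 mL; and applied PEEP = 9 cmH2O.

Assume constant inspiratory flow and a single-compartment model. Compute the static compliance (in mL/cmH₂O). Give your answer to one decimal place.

Flow: 77 L/min ÷ 60 = 1.2833 L/s.
Total PEEP = 10 cmH2O (set 9 + intrinsic 1); this is the baseline alveolar pressure.
Equation of motion (constant flow): PIP = Vt/C + R·V̇ + PEEP.
Vt/C = PIP − R·V̇ − PEEP = 33.7 − 4.0×1.2833 − 10 = 33.7 − 5.133 − 10 = 18.567 cmH2O.
C = Vt / 18.567 = 390 / 18.567 = 21.005 mL/cmH2O.

21.0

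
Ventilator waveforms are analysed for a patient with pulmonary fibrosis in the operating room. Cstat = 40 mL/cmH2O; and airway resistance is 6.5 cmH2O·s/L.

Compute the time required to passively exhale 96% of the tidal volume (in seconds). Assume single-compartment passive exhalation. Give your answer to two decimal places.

τ = R × C = 6.5 × 40 mL/cmH2O = 6.5 × 0.040 L/cmH2O = 0.26 s.
Exhaled fraction f = 1 − e^(−t/τ) → t = −τ·ln(1 − f) = −0.26·ln(0.04) = 0.8369 s.

0.84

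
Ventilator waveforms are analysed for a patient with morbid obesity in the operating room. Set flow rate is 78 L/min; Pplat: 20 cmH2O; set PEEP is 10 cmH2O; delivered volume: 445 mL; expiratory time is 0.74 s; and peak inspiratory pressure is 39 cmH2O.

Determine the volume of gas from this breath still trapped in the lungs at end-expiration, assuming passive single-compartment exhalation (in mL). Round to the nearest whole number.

143

Flow: 78 L/min ÷ 60 = 1.3 L/s.
R = (PIP − Pplat)/V̇ = (39 − 20) / 1.3 = 19.0/1.3 = 14.615 cmH2O·s/L.
C = Vt/(Pplat − PEEP) = 445.0 / (20 − 10) = 445.0/10.0 = 44.5 mL/cmH2O.
τ = R × C = 14.615 × 0.0445 L/cmH2O = 0.6504 s.
Fraction remaining = e^(−Te/τ) = e^(−0.74/0.6504) = 0.3205.
Trapped volume = 445.0 × 0.3205 = 142.62 mL.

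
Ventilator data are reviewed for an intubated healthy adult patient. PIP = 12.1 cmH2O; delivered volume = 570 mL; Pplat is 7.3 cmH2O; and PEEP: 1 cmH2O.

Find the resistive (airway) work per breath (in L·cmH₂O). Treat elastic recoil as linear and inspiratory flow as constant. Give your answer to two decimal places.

2.74

With constant inspiratory flow the resistive pressure is constant at PIP − Pplat = 12.1 − 7.3 = 4.8 cmH2O, so resistive work = 4.8 × 0.570 = 2.736 L·cmH2O.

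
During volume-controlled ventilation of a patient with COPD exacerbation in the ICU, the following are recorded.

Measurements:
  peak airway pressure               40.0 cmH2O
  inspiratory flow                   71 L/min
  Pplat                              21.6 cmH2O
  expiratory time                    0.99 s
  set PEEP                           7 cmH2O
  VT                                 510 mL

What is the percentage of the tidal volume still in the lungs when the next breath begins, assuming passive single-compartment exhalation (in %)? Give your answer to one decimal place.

Flow: 71 L/min ÷ 60 = 1.1833 L/s.
R = (PIP − Pplat)/V̇ = (40.0 − 21.6) / 1.1833 = 18.4/1.1833 = 15.55 cmH2O·s/L.
C = Vt/(Pplat − PEEP) = 510.0 / (21.6 − 7) = 510.0/14.6 = 34.932 mL/cmH2O.
τ = R × C = 15.55 × 0.03493 L/cmH2O = 0.5432 s.
Fraction remaining at end-expiration = e^(−Te/τ) = e^(−0.99/0.5432) = 0.1616 → 16.16%.

16.2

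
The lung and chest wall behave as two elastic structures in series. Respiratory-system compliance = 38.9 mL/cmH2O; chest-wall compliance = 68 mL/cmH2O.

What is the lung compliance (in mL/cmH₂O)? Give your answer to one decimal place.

90.9

1/CL = 1/Crs − 1/Ccw.
1/CL = 1/38.9 − 1/68 = 0.011.
CL = 90.909 mL/cmH2O.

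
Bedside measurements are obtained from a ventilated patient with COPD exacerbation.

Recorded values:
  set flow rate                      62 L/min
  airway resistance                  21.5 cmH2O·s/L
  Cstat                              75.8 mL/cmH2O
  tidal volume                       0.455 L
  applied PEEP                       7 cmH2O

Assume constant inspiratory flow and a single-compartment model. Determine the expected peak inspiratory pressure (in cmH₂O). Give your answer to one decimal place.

Flow: 62 L/min ÷ 60 = 1.0333 L/s.
Equation of motion (constant flow): PIP = Vt/C + R·V̇ + PEEP.
PIP = 455/75.8 + 21.5×1.0333 + 7 = 6.003 + 22.216 + 7 = 35.219 cmH2O.

35.2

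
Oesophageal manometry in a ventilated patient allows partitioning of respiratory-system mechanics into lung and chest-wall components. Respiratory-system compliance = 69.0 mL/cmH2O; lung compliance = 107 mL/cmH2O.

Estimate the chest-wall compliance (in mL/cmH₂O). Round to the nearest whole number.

194

1/Ccw = 1/Crs − 1/CL.
1/Ccw = 1/69.0 − 1/107 = 0.005147.
Ccw = 194.29 mL/cmH2O.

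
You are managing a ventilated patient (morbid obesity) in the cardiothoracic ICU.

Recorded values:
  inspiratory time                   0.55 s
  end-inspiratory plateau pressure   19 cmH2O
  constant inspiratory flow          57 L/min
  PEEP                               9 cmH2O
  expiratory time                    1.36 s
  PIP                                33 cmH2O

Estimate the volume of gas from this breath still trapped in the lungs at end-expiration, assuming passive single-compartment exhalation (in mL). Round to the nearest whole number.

Flow: 57 L/min ÷ 60 = 0.95 L/s.
Vt = flow × Ti = 0.95 L/s × 0.55 s × 1000 mL/L = 522.5 mL.
R = (PIP − Pplat)/V̇ = (33 − 19) / 0.95 = 14.0/0.95 = 14.737 cmH2O·s/L.
C = Vt/(Pplat − PEEP) = 522.5 / (19 − 9) = 522.5/10.0 = 52.25 mL/cmH2O.
τ = R × C = 14.737 × 0.05225 L/cmH2O = 0.77 s.
Fraction remaining = e^(−Te/τ) = e^(−1.36/0.77) = 0.171.
Trapped volume = 522.5 × 0.171 = 89.348 mL.

89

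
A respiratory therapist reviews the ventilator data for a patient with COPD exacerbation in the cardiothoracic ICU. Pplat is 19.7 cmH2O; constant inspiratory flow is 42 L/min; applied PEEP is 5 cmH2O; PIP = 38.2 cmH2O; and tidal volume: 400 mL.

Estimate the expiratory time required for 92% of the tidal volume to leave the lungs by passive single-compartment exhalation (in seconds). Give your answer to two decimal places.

Flow: 42 L/min ÷ 60 = 0.7 L/s.
R = (PIP − Pplat)/V̇ = (38.2 − 19.7) / 0.7 = 18.5/0.7 = 26.429 cmH2O·s/L.
C = Vt/(Pplat − PEEP) = 400.0 / (19.7 − 5) = 400.0/14.7 = 27.211 mL/cmH2O.
τ = R × C = 26.429 × 0.02721 L/cmH2O = 0.7191 s.
t = −τ·ln(1 − 0.92) = −0.7191·ln(0.08) = 1.816 s.

1.82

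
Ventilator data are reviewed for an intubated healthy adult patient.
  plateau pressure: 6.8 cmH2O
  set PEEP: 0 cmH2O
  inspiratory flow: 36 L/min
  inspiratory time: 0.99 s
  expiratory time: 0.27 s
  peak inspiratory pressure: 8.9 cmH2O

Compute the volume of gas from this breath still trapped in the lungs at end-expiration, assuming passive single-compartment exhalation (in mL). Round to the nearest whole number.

Flow: 36 L/min ÷ 60 = 0.6 L/s.
Vt = flow × Ti = 0.6 L/s × 0.99 s × 1000 mL/L = 594.0 mL.
R = (PIP − Pplat)/V̇ = (8.9 − 6.8) / 0.6 = 2.1/0.6 = 3.5 cmH2O·s/L.
C = Vt/(Pplat − PEEP) = 594.0 / (6.8 − 0) = 594.0/6.8 = 87.353 mL/cmH2O.
τ = R × C = 3.5 × 0.08735 L/cmH2O = 0.3057 s.
Fraction remaining = e^(−Te/τ) = e^(−0.27/0.3057) = 0.4134.
Trapped volume = 594.0 × 0.4134 = 245.56 mL.

246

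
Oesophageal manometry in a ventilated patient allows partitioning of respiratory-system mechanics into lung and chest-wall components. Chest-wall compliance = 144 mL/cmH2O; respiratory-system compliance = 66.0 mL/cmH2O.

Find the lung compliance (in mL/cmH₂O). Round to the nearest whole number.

1/CL = 1/Crs − 1/Ccw.
1/CL = 1/66.0 − 1/144 = 0.008207.
CL = 121.85 mL/cmH2O.

122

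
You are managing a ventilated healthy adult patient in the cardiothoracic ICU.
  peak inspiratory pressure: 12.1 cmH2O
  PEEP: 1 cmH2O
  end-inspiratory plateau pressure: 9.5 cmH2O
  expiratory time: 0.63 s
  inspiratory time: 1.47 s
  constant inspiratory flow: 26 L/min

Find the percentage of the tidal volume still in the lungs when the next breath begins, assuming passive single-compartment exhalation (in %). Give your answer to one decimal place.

Flow: 26 L/min ÷ 60 = 0.4333 L/s.
Vt = flow × Ti = 0.4333 L/s × 1.47 s × 1000 mL/L = 636.95 mL.
R = (PIP − Pplat)/V̇ = (12.1 − 9.5) / 0.4333 = 2.6/0.4333 = 6.0 cmH2O·s/L.
C = Vt/(Pplat − PEEP) = 636.95 / (9.5 − 1) = 636.95/8.5 = 74.935 mL/cmH2O.
τ = R × C = 6.0 × 0.07494 L/cmH2O = 0.4496 s.
Fraction remaining at end-expiration = e^(−Te/τ) = e^(−0.63/0.4496) = 0.2463 → 24.63%.

24.6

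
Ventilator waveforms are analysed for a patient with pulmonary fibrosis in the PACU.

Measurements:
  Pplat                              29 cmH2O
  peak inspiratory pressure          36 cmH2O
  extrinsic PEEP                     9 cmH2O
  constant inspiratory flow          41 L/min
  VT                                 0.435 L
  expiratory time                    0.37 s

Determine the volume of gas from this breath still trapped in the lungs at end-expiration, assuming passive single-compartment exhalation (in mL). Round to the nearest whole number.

Flow: 41 L/min ÷ 60 = 0.6833 L/s.
R = (PIP − Pplat)/V̇ = (36 − 29) / 0.6833 = 7.0/0.6833 = 10.244 cmH2O·s/L.
C = Vt/(Pplat − PEEP) = 435.0 / (29 − 9) = 435.0/20.0 = 21.75 mL/cmH2O.
τ = R × C = 10.244 × 0.02175 L/cmH2O = 0.2228 s.
Fraction remaining = e^(−Te/τ) = e^(−0.37/0.2228) = 0.19.
Trapped volume = 435.0 × 0.19 = 82.65 mL.

83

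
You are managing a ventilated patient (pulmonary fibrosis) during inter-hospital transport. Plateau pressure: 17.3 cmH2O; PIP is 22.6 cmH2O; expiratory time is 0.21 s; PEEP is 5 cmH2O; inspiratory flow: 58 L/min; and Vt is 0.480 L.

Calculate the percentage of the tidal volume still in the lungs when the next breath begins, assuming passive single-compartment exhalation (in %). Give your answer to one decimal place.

Flow: 58 L/min ÷ 60 = 0.9667 L/s.
R = (PIP − Pplat)/V̇ = (22.6 − 17.3) / 0.9667 = 5.3/0.9667 = 5.483 cmH2O·s/L.
C = Vt/(Pplat − PEEP) = 480.0 / (17.3 − 5) = 480.0/12.3 = 39.024 mL/cmH2O.
τ = R × C = 5.483 × 0.03902 L/cmH2O = 0.2139 s.
Fraction remaining at end-expiration = e^(−Te/τ) = e^(−0.21/0.2139) = 0.3746 → 37.46%.

37.5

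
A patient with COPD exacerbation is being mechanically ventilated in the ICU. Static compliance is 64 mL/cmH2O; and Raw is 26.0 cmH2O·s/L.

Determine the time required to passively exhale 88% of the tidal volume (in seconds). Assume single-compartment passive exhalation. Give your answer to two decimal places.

τ = R × C = 26.0 × 64 mL/cmH2O = 26.0 × 0.064 L/cmH2O = 1.664 s.
Exhaled fraction f = 1 − e^(−t/τ) → t = −τ·ln(1 − f) = −1.664·ln(0.12) = 3.528 s.

3.53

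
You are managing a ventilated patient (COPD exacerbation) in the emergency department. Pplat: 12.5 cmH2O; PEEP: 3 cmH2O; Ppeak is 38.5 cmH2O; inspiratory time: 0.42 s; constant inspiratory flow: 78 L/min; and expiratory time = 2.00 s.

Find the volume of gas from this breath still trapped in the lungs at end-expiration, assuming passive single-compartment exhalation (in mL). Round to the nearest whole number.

Flow: 78 L/min ÷ 60 = 1.3 L/s.
Vt = flow × Ti = 1.3 L/s × 0.42 s × 1000 mL/L = 546.0 mL.
R = (PIP − Pplat)/V̇ = (38.5 − 12.5) / 1.3 = 26.0/1.3 = 20.0 cmH2O·s/L.
C = Vt/(Pplat − PEEP) = 546.0 / (12.5 − 3) = 546.0/9.5 = 57.474 mL/cmH2O.
τ = R × C = 20.0 × 0.05747 L/cmH2O = 1.149 s.
Fraction remaining = e^(−Te/τ) = e^(−2.00/1.149) = 0.1754.
Trapped volume = 546.0 × 0.1754 = 95.768 mL.

96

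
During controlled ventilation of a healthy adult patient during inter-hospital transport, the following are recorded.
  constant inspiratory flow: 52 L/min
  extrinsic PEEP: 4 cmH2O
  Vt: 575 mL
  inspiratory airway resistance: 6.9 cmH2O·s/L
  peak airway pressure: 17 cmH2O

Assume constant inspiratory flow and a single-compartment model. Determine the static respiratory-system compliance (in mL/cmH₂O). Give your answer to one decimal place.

81.9

Flow: 52 L/min ÷ 60 = 0.8667 L/s.
Equation of motion (constant flow): PIP = Vt/C + R·V̇ + PEEP.
Vt/C = PIP − R·V̇ − PEEP = 17 − 6.9×0.8667 − 4 = 17 − 5.98 − 4 = 7.02 cmH2O.
C = Vt / 7.02 = 575 / 7.02 = 81.909 mL/cmH2O.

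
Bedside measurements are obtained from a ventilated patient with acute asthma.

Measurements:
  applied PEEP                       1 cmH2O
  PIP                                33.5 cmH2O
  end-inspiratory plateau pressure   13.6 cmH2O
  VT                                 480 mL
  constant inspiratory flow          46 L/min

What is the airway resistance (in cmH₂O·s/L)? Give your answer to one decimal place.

Flow: 46 L/min ÷ 60 = 0.7667 L/s.
Raw = (PIP − Pplat) / flow = (33.5 − 13.6) / 0.7667 = 19.9 / 0.7667 = 25.955 cmH2O·s/L.

26.0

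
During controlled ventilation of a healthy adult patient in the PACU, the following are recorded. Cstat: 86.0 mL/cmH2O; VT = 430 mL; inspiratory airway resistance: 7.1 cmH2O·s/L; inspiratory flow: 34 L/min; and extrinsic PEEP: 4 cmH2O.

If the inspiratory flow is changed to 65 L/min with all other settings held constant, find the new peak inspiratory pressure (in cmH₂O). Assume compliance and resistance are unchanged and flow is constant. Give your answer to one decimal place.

16.7

Flow: 34 L/min ÷ 60 = 0.5667 L/s.
New flow: 65 L/min ÷ 60 = 1.0833 L/s.
PIP = Vt/C + R·V̇ + PEEP (constant-flow equation of motion).
Only the resistive term changes: ΔPIP = R × ΔV̇ = 7.1 × (1.0833 − 0.5667) = 7.1 × 0.5166 = 3.668 cmH2O.
Original PIP = 430/86.0 + 7.1×0.5667 + 4 = 13.024 cmH2O; new PIP = 13.024 + (3.668) = 16.692 cmH2O.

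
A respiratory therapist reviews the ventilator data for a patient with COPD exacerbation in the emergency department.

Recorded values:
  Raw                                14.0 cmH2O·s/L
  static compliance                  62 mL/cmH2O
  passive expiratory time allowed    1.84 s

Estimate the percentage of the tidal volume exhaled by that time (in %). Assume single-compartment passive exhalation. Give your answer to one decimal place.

88.0

τ = R × C = 14.0 × 62 mL/cmH2O = 14.0 × 0.062 L/cmH2O = 0.868 s.
Passive exhalation: V(t)/V₀ = e^(−t/τ) = e^(−1.84/0.868) = 0.1201.
Fraction exhaled = 1 − 0.1201 = 0.8799 → 87.99%.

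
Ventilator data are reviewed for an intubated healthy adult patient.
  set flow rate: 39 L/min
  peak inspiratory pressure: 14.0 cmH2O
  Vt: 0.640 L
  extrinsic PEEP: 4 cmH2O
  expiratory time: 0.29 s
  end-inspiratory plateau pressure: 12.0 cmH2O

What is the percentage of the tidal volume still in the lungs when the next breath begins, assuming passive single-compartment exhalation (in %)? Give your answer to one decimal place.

Flow: 39 L/min ÷ 60 = 0.65 L/s.
R = (PIP − Pplat)/V̇ = (14.0 − 12.0) / 0.65 = 2.0/0.65 = 3.077 cmH2O·s/L.
C = Vt/(Pplat − PEEP) = 640.0 / (12.0 − 4) = 640.0/8.0 = 80.0 mL/cmH2O.
τ = R × C = 3.077 × 0.08 L/cmH2O = 0.2462 s.
Fraction remaining at end-expiration = e^(−Te/τ) = e^(−0.29/0.2462) = 0.3079 → 30.79%.

30.8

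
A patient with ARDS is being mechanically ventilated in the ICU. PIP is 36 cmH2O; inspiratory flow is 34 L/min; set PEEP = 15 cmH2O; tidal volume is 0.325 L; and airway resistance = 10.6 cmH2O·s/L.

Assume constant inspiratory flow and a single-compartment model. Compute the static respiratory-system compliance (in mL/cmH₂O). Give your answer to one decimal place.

21.7

Flow: 34 L/min ÷ 60 = 0.5667 L/s.
Equation of motion (constant flow): PIP = Vt/C + R·V̇ + PEEP.
Vt/C = PIP − R·V̇ − PEEP = 36 − 10.6×0.5667 − 15 = 36 − 6.007 − 15 = 14.993 cmH2O.
C = Vt / 14.993 = 325 / 14.993 = 21.677 mL/cmH2O.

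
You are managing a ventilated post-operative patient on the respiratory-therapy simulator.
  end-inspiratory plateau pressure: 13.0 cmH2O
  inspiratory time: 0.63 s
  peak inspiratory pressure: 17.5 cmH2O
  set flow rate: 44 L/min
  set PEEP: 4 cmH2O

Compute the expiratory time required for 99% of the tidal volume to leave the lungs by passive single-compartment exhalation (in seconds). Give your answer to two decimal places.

1.45

Flow: 44 L/min ÷ 60 = 0.7333 L/s.
Vt = flow × Ti = 0.7333 L/s × 0.63 s × 1000 mL/L = 461.98 mL.
R = (PIP − Pplat)/V̇ = (17.5 − 13.0) / 0.7333 = 4.5/0.7333 = 6.137 cmH2O·s/L.
C = Vt/(Pplat − PEEP) = 461.98 / (13.0 − 4) = 461.98/9.0 = 51.331 mL/cmH2O.
τ = R × C = 6.137 × 0.05133 L/cmH2O = 0.315 s.
t = −τ·ln(1 − 0.99) = −0.315·ln(0.01) = 1.451 s.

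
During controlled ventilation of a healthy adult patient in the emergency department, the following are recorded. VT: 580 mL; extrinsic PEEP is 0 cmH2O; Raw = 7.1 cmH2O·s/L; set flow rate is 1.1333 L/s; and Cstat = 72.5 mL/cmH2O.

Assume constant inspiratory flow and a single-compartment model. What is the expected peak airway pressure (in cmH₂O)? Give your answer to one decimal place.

Equation of motion (constant flow): PIP = Vt/C + R·V̇ + PEEP.
PIP = 580/72.5 + 7.1×1.1333 + 0 = 8.0 + 8.046 + 0 = 16.046 cmH2O.

16.0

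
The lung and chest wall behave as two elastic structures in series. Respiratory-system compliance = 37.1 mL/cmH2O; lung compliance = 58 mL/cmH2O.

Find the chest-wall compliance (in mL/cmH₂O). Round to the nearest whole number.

1/Ccw = 1/Crs − 1/CL.
1/Ccw = 1/37.1 − 1/58 = 0.009713.
Ccw = 102.95 mL/cmH2O.

103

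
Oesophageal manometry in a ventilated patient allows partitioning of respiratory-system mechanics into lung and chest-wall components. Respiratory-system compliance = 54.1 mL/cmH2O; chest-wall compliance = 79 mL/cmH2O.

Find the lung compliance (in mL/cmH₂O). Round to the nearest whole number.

1/CL = 1/Crs − 1/Ccw.
1/CL = 1/54.1 − 1/79 = 0.005826.
CL = 171.64 mL/cmH2O.

172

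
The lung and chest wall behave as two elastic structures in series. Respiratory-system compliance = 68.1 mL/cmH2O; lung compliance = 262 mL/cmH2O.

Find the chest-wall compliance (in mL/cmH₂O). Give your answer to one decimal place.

92.0

1/Ccw = 1/Crs − 1/CL.
1/Ccw = 1/68.1 − 1/262 = 0.01087.
Ccw = 91.996 mL/cmH2O.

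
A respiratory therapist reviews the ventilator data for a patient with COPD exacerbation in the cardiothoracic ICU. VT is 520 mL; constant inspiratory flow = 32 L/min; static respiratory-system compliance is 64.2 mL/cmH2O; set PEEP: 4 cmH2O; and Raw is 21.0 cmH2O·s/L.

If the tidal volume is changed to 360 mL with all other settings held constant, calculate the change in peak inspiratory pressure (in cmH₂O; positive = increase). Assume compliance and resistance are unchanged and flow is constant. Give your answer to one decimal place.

PIP = Vt/C + R·V̇ + PEEP (constant-flow equation of motion).
Only the elastic term changes: ΔPIP = ΔVt / C = (360 − 520) / 64.2 = -2.492 cmH2O.

-2.5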